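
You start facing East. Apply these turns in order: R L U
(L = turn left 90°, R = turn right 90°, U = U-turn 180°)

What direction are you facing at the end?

Start: East
  R (right (90° clockwise)) -> South
  L (left (90° counter-clockwise)) -> East
  U (U-turn (180°)) -> West
Final: West

Answer: Final heading: West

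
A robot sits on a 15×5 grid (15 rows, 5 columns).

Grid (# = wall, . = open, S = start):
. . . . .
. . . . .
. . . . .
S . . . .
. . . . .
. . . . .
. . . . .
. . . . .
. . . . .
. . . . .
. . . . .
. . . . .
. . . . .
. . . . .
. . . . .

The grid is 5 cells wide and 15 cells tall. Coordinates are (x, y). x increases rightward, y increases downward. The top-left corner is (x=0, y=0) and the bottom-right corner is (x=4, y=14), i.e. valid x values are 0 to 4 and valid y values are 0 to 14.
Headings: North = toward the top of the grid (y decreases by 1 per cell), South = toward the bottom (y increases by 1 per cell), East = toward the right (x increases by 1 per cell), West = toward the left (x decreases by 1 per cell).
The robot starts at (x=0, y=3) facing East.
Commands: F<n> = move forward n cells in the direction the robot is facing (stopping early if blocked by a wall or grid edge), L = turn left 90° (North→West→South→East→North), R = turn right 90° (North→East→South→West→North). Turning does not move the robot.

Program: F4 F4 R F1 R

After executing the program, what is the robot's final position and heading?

Answer: Final position: (x=4, y=4), facing West

Derivation:
Start: (x=0, y=3), facing East
  F4: move forward 4, now at (x=4, y=3)
  F4: move forward 0/4 (blocked), now at (x=4, y=3)
  R: turn right, now facing South
  F1: move forward 1, now at (x=4, y=4)
  R: turn right, now facing West
Final: (x=4, y=4), facing West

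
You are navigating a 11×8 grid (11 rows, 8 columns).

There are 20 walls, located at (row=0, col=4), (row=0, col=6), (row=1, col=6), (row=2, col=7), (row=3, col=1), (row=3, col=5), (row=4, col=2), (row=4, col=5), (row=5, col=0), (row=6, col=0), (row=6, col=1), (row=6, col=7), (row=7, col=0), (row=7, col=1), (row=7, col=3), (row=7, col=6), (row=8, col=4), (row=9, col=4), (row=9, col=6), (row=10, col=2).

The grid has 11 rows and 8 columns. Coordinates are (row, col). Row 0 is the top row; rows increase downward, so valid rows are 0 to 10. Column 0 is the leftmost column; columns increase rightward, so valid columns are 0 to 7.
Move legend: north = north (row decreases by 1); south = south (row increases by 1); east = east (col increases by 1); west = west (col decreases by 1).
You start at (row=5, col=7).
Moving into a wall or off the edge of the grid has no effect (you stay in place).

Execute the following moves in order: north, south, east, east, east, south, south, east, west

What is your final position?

Answer: Final position: (row=5, col=6)

Derivation:
Start: (row=5, col=7)
  north (north): (row=5, col=7) -> (row=4, col=7)
  south (south): (row=4, col=7) -> (row=5, col=7)
  [×3]east (east): blocked, stay at (row=5, col=7)
  south (south): blocked, stay at (row=5, col=7)
  south (south): blocked, stay at (row=5, col=7)
  east (east): blocked, stay at (row=5, col=7)
  west (west): (row=5, col=7) -> (row=5, col=6)
Final: (row=5, col=6)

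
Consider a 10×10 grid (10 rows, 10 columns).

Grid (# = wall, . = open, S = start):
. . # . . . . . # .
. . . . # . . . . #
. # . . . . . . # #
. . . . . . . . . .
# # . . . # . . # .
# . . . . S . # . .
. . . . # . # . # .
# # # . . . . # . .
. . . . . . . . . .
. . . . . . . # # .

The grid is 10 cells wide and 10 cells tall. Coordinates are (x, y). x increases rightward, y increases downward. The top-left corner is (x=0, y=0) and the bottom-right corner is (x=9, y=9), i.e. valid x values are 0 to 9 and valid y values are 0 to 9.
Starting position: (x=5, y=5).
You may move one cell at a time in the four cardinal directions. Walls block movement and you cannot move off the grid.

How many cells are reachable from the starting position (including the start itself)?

BFS flood-fill from (x=5, y=5):
  Distance 0: (x=5, y=5)
  Distance 1: (x=4, y=5), (x=6, y=5), (x=5, y=6)
  Distance 2: (x=4, y=4), (x=6, y=4), (x=3, y=5), (x=5, y=7)
  Distance 3: (x=4, y=3), (x=6, y=3), (x=3, y=4), (x=7, y=4), (x=2, y=5), (x=3, y=6), (x=4, y=7), (x=6, y=7), (x=5, y=8)
  Distance 4: (x=4, y=2), (x=6, y=2), (x=3, y=3), (x=5, y=3), (x=7, y=3), (x=2, y=4), (x=1, y=5), (x=2, y=6), (x=3, y=7), (x=4, y=8), (x=6, y=8), (x=5, y=9)
  Distance 5: (x=6, y=1), (x=3, y=2), (x=5, y=2), (x=7, y=2), (x=2, y=3), (x=8, y=3), (x=1, y=6), (x=3, y=8), (x=7, y=8), (x=4, y=9), (x=6, y=9)
  Distance 6: (x=6, y=0), (x=3, y=1), (x=5, y=1), (x=7, y=1), (x=2, y=2), (x=1, y=3), (x=9, y=3), (x=0, y=6), (x=2, y=8), (x=8, y=8), (x=3, y=9)
  Distance 7: (x=3, y=0), (x=5, y=0), (x=7, y=0), (x=2, y=1), (x=8, y=1), (x=0, y=3), (x=9, y=4), (x=8, y=7), (x=1, y=8), (x=9, y=8), (x=2, y=9)
  Distance 8: (x=4, y=0), (x=1, y=1), (x=0, y=2), (x=9, y=5), (x=9, y=7), (x=0, y=8), (x=1, y=9), (x=9, y=9)
  Distance 9: (x=1, y=0), (x=0, y=1), (x=8, y=5), (x=9, y=6), (x=0, y=9)
  Distance 10: (x=0, y=0)
Total reachable: 76 (grid has 78 open cells total)

Answer: Reachable cells: 76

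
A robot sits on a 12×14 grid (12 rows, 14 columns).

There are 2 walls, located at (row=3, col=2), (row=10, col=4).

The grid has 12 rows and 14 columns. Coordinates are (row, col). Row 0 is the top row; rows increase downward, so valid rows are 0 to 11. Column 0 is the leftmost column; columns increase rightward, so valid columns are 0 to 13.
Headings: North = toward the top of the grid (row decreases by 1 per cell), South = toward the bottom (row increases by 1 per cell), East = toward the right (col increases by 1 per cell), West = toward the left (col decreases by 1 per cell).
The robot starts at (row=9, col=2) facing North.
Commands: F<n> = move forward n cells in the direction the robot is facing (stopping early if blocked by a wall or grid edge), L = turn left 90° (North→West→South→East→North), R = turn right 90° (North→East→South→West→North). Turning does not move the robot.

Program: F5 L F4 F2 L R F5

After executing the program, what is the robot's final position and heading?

Start: (row=9, col=2), facing North
  F5: move forward 5, now at (row=4, col=2)
  L: turn left, now facing West
  F4: move forward 2/4 (blocked), now at (row=4, col=0)
  F2: move forward 0/2 (blocked), now at (row=4, col=0)
  L: turn left, now facing South
  R: turn right, now facing West
  F5: move forward 0/5 (blocked), now at (row=4, col=0)
Final: (row=4, col=0), facing West

Answer: Final position: (row=4, col=0), facing West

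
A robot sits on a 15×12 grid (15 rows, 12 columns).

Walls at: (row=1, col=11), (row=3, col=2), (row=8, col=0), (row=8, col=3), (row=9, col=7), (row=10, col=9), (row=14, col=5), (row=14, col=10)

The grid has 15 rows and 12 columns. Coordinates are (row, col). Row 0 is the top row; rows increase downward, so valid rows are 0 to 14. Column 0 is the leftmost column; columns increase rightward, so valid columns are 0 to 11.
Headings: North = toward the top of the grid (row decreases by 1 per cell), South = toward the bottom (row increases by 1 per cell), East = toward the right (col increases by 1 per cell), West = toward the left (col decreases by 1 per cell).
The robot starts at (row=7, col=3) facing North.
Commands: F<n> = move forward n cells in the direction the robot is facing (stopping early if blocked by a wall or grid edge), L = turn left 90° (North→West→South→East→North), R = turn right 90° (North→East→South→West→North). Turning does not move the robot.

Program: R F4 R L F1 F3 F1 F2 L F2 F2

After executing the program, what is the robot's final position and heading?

Answer: Final position: (row=3, col=11), facing North

Derivation:
Start: (row=7, col=3), facing North
  R: turn right, now facing East
  F4: move forward 4, now at (row=7, col=7)
  R: turn right, now facing South
  L: turn left, now facing East
  F1: move forward 1, now at (row=7, col=8)
  F3: move forward 3, now at (row=7, col=11)
  F1: move forward 0/1 (blocked), now at (row=7, col=11)
  F2: move forward 0/2 (blocked), now at (row=7, col=11)
  L: turn left, now facing North
  F2: move forward 2, now at (row=5, col=11)
  F2: move forward 2, now at (row=3, col=11)
Final: (row=3, col=11), facing North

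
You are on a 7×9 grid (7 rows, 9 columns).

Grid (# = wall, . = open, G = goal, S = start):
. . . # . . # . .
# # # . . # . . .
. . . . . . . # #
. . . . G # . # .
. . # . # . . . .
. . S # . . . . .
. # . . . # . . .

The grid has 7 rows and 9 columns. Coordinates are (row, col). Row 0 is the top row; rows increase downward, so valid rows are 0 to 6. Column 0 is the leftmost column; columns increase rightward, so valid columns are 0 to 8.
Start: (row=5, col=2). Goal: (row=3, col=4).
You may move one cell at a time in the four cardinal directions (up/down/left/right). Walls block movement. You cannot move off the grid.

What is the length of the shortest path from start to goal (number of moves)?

BFS from (row=5, col=2) until reaching (row=3, col=4):
  Distance 0: (row=5, col=2)
  Distance 1: (row=5, col=1), (row=6, col=2)
  Distance 2: (row=4, col=1), (row=5, col=0), (row=6, col=3)
  Distance 3: (row=3, col=1), (row=4, col=0), (row=6, col=0), (row=6, col=4)
  Distance 4: (row=2, col=1), (row=3, col=0), (row=3, col=2), (row=5, col=4)
  Distance 5: (row=2, col=0), (row=2, col=2), (row=3, col=3), (row=5, col=5)
  Distance 6: (row=2, col=3), (row=3, col=4), (row=4, col=3), (row=4, col=5), (row=5, col=6)  <- goal reached here
One shortest path (6 moves): (row=5, col=2) -> (row=5, col=1) -> (row=4, col=1) -> (row=3, col=1) -> (row=3, col=2) -> (row=3, col=3) -> (row=3, col=4)

Answer: Shortest path length: 6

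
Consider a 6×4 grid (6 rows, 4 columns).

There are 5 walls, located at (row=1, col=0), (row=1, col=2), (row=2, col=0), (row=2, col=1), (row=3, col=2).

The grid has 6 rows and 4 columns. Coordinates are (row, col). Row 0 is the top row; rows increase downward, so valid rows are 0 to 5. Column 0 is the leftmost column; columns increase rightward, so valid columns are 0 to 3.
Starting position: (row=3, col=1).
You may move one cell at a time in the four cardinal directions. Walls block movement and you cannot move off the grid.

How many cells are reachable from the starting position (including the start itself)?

Answer: Reachable cells: 19

Derivation:
BFS flood-fill from (row=3, col=1):
  Distance 0: (row=3, col=1)
  Distance 1: (row=3, col=0), (row=4, col=1)
  Distance 2: (row=4, col=0), (row=4, col=2), (row=5, col=1)
  Distance 3: (row=4, col=3), (row=5, col=0), (row=5, col=2)
  Distance 4: (row=3, col=3), (row=5, col=3)
  Distance 5: (row=2, col=3)
  Distance 6: (row=1, col=3), (row=2, col=2)
  Distance 7: (row=0, col=3)
  Distance 8: (row=0, col=2)
  Distance 9: (row=0, col=1)
  Distance 10: (row=0, col=0), (row=1, col=1)
Total reachable: 19 (grid has 19 open cells total)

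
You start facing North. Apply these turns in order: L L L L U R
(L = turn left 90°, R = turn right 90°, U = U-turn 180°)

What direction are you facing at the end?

Answer: Final heading: West

Derivation:
Start: North
  L (left (90° counter-clockwise)) -> West
  L (left (90° counter-clockwise)) -> South
  L (left (90° counter-clockwise)) -> East
  L (left (90° counter-clockwise)) -> North
  U (U-turn (180°)) -> South
  R (right (90° clockwise)) -> West
Final: West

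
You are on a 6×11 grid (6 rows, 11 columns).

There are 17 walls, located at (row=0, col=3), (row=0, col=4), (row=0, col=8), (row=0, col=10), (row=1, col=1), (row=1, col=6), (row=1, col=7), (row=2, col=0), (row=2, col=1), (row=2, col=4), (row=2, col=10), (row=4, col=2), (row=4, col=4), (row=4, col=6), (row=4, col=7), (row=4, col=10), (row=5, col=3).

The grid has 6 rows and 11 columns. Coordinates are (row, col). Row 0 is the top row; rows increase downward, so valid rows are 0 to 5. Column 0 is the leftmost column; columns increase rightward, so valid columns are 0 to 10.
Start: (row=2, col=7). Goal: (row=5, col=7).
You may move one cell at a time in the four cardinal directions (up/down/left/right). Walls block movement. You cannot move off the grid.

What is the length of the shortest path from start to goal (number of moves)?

Answer: Shortest path length: 5

Derivation:
BFS from (row=2, col=7) until reaching (row=5, col=7):
  Distance 0: (row=2, col=7)
  Distance 1: (row=2, col=6), (row=2, col=8), (row=3, col=7)
  Distance 2: (row=1, col=8), (row=2, col=5), (row=2, col=9), (row=3, col=6), (row=3, col=8)
  Distance 3: (row=1, col=5), (row=1, col=9), (row=3, col=5), (row=3, col=9), (row=4, col=8)
  Distance 4: (row=0, col=5), (row=0, col=9), (row=1, col=4), (row=1, col=10), (row=3, col=4), (row=3, col=10), (row=4, col=5), (row=4, col=9), (row=5, col=8)
  Distance 5: (row=0, col=6), (row=1, col=3), (row=3, col=3), (row=5, col=5), (row=5, col=7), (row=5, col=9)  <- goal reached here
One shortest path (5 moves): (row=2, col=7) -> (row=2, col=8) -> (row=3, col=8) -> (row=4, col=8) -> (row=5, col=8) -> (row=5, col=7)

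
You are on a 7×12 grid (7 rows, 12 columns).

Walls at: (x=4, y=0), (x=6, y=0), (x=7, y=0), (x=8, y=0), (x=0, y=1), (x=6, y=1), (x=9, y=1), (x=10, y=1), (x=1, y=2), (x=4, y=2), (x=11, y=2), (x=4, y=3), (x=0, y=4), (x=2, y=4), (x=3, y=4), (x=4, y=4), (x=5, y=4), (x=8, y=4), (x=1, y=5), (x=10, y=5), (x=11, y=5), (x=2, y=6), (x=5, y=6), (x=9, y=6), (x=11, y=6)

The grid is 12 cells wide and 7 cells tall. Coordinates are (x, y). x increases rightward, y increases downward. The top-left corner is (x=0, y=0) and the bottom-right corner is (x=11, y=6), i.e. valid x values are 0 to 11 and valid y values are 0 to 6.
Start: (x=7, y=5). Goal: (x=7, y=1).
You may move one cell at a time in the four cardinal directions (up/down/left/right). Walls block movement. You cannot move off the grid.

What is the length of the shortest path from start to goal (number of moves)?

BFS from (x=7, y=5) until reaching (x=7, y=1):
  Distance 0: (x=7, y=5)
  Distance 1: (x=7, y=4), (x=6, y=5), (x=8, y=5), (x=7, y=6)
  Distance 2: (x=7, y=3), (x=6, y=4), (x=5, y=5), (x=9, y=5), (x=6, y=6), (x=8, y=6)
  Distance 3: (x=7, y=2), (x=6, y=3), (x=8, y=3), (x=9, y=4), (x=4, y=5)
  Distance 4: (x=7, y=1), (x=6, y=2), (x=8, y=2), (x=5, y=3), (x=9, y=3), (x=10, y=4), (x=3, y=5), (x=4, y=6)  <- goal reached here
One shortest path (4 moves): (x=7, y=5) -> (x=7, y=4) -> (x=7, y=3) -> (x=7, y=2) -> (x=7, y=1)

Answer: Shortest path length: 4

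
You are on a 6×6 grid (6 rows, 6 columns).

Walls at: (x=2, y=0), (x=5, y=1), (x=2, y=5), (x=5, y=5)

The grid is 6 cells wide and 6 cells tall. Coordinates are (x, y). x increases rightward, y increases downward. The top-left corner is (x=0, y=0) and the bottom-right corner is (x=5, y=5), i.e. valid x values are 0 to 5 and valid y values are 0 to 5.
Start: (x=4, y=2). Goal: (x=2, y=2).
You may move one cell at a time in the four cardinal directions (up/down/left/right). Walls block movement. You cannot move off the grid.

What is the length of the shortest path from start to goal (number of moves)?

BFS from (x=4, y=2) until reaching (x=2, y=2):
  Distance 0: (x=4, y=2)
  Distance 1: (x=4, y=1), (x=3, y=2), (x=5, y=2), (x=4, y=3)
  Distance 2: (x=4, y=0), (x=3, y=1), (x=2, y=2), (x=3, y=3), (x=5, y=3), (x=4, y=4)  <- goal reached here
One shortest path (2 moves): (x=4, y=2) -> (x=3, y=2) -> (x=2, y=2)

Answer: Shortest path length: 2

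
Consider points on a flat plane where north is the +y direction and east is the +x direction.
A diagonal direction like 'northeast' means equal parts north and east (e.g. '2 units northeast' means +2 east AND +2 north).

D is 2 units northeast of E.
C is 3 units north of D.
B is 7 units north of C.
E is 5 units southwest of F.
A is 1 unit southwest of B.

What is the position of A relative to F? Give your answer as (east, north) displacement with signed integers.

Answer: A is at (east=-4, north=6) relative to F.

Derivation:
Place F at the origin (east=0, north=0).
  E is 5 units southwest of F: delta (east=-5, north=-5); E at (east=-5, north=-5).
  D is 2 units northeast of E: delta (east=+2, north=+2); D at (east=-3, north=-3).
  C is 3 units north of D: delta (east=+0, north=+3); C at (east=-3, north=0).
  B is 7 units north of C: delta (east=+0, north=+7); B at (east=-3, north=7).
  A is 1 unit southwest of B: delta (east=-1, north=-1); A at (east=-4, north=6).
Therefore A relative to F: (east=-4, north=6).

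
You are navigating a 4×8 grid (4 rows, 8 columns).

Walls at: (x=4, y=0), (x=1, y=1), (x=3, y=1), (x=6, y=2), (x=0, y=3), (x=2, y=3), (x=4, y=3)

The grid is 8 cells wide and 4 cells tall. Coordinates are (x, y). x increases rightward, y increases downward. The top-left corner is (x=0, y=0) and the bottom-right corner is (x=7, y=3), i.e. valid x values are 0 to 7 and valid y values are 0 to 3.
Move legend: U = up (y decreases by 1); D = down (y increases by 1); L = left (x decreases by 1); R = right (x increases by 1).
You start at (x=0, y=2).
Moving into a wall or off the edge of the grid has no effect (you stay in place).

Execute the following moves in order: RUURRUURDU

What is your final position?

Start: (x=0, y=2)
  R (right): (x=0, y=2) -> (x=1, y=2)
  U (up): blocked, stay at (x=1, y=2)
  U (up): blocked, stay at (x=1, y=2)
  R (right): (x=1, y=2) -> (x=2, y=2)
  R (right): (x=2, y=2) -> (x=3, y=2)
  U (up): blocked, stay at (x=3, y=2)
  U (up): blocked, stay at (x=3, y=2)
  R (right): (x=3, y=2) -> (x=4, y=2)
  D (down): blocked, stay at (x=4, y=2)
  U (up): (x=4, y=2) -> (x=4, y=1)
Final: (x=4, y=1)

Answer: Final position: (x=4, y=1)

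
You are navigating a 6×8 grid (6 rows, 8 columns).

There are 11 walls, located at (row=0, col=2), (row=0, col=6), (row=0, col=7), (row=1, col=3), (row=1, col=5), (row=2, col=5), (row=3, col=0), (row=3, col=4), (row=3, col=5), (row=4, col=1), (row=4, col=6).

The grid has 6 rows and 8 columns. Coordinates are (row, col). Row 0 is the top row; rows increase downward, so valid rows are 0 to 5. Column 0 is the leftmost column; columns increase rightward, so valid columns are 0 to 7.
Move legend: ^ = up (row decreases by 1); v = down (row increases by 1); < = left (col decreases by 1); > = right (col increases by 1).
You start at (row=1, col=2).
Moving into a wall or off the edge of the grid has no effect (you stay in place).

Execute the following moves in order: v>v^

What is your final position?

Start: (row=1, col=2)
  v (down): (row=1, col=2) -> (row=2, col=2)
  > (right): (row=2, col=2) -> (row=2, col=3)
  v (down): (row=2, col=3) -> (row=3, col=3)
  ^ (up): (row=3, col=3) -> (row=2, col=3)
Final: (row=2, col=3)

Answer: Final position: (row=2, col=3)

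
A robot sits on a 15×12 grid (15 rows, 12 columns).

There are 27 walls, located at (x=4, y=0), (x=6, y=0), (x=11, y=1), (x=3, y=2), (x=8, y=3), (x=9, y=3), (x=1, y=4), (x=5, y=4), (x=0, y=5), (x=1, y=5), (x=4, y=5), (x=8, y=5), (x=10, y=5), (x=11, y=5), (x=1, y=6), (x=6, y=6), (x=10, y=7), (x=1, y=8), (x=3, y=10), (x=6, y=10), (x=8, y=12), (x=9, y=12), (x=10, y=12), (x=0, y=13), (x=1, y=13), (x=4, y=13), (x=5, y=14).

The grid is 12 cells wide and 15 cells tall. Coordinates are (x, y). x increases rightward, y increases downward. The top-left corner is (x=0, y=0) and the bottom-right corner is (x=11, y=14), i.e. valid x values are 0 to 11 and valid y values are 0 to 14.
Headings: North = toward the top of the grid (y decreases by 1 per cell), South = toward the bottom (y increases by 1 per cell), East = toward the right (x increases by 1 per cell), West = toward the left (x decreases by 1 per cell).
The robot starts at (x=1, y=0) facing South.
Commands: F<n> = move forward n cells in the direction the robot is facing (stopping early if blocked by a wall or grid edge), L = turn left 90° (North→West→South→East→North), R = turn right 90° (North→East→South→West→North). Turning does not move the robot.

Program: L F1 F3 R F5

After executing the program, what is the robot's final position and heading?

Start: (x=1, y=0), facing South
  L: turn left, now facing East
  F1: move forward 1, now at (x=2, y=0)
  F3: move forward 1/3 (blocked), now at (x=3, y=0)
  R: turn right, now facing South
  F5: move forward 1/5 (blocked), now at (x=3, y=1)
Final: (x=3, y=1), facing South

Answer: Final position: (x=3, y=1), facing South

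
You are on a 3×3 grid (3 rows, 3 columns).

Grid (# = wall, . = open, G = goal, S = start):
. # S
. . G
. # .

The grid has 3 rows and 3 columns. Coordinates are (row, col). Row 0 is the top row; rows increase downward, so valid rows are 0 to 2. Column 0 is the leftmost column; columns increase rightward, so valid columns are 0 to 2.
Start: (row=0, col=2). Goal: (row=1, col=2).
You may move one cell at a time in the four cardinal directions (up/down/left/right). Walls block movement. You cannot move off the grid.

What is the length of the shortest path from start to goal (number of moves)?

BFS from (row=0, col=2) until reaching (row=1, col=2):
  Distance 0: (row=0, col=2)
  Distance 1: (row=1, col=2)  <- goal reached here
One shortest path (1 moves): (row=0, col=2) -> (row=1, col=2)

Answer: Shortest path length: 1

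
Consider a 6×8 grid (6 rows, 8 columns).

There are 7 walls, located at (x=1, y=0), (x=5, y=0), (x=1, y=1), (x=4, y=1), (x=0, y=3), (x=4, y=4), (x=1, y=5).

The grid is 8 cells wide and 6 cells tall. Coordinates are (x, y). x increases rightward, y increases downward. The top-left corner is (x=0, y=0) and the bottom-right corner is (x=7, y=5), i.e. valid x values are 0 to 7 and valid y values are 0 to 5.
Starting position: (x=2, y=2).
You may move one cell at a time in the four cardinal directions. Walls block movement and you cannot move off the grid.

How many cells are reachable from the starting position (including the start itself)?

BFS flood-fill from (x=2, y=2):
  Distance 0: (x=2, y=2)
  Distance 1: (x=2, y=1), (x=1, y=2), (x=3, y=2), (x=2, y=3)
  Distance 2: (x=2, y=0), (x=3, y=1), (x=0, y=2), (x=4, y=2), (x=1, y=3), (x=3, y=3), (x=2, y=4)
  Distance 3: (x=3, y=0), (x=0, y=1), (x=5, y=2), (x=4, y=3), (x=1, y=4), (x=3, y=4), (x=2, y=5)
  Distance 4: (x=0, y=0), (x=4, y=0), (x=5, y=1), (x=6, y=2), (x=5, y=3), (x=0, y=4), (x=3, y=5)
  Distance 5: (x=6, y=1), (x=7, y=2), (x=6, y=3), (x=5, y=4), (x=0, y=5), (x=4, y=5)
  Distance 6: (x=6, y=0), (x=7, y=1), (x=7, y=3), (x=6, y=4), (x=5, y=5)
  Distance 7: (x=7, y=0), (x=7, y=4), (x=6, y=5)
  Distance 8: (x=7, y=5)
Total reachable: 41 (grid has 41 open cells total)

Answer: Reachable cells: 41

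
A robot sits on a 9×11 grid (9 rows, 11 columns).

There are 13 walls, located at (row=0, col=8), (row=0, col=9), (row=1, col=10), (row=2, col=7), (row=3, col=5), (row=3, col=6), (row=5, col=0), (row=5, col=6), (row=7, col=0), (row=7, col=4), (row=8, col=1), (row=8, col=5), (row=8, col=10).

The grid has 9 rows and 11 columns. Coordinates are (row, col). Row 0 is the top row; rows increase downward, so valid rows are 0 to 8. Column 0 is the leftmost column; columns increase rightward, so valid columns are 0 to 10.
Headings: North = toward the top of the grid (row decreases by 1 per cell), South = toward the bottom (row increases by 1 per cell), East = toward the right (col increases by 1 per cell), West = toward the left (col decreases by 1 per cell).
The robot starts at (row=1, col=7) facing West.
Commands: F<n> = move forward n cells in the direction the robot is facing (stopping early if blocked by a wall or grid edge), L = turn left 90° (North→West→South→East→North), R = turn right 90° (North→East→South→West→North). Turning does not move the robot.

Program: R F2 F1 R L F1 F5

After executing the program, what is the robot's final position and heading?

Answer: Final position: (row=0, col=7), facing North

Derivation:
Start: (row=1, col=7), facing West
  R: turn right, now facing North
  F2: move forward 1/2 (blocked), now at (row=0, col=7)
  F1: move forward 0/1 (blocked), now at (row=0, col=7)
  R: turn right, now facing East
  L: turn left, now facing North
  F1: move forward 0/1 (blocked), now at (row=0, col=7)
  F5: move forward 0/5 (blocked), now at (row=0, col=7)
Final: (row=0, col=7), facing North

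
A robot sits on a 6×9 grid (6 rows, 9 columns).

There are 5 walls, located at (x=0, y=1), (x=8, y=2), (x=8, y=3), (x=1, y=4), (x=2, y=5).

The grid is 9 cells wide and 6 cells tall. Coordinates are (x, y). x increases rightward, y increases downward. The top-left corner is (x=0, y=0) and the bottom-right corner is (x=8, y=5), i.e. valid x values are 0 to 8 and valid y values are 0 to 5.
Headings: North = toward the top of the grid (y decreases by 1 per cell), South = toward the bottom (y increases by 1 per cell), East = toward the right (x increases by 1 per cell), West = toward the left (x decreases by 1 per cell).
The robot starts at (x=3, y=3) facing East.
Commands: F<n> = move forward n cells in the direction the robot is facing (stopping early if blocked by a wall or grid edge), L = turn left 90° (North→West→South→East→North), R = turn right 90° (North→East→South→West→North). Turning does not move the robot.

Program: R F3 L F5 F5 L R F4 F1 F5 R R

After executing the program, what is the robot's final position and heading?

Start: (x=3, y=3), facing East
  R: turn right, now facing South
  F3: move forward 2/3 (blocked), now at (x=3, y=5)
  L: turn left, now facing East
  F5: move forward 5, now at (x=8, y=5)
  F5: move forward 0/5 (blocked), now at (x=8, y=5)
  L: turn left, now facing North
  R: turn right, now facing East
  F4: move forward 0/4 (blocked), now at (x=8, y=5)
  F1: move forward 0/1 (blocked), now at (x=8, y=5)
  F5: move forward 0/5 (blocked), now at (x=8, y=5)
  R: turn right, now facing South
  R: turn right, now facing West
Final: (x=8, y=5), facing West

Answer: Final position: (x=8, y=5), facing West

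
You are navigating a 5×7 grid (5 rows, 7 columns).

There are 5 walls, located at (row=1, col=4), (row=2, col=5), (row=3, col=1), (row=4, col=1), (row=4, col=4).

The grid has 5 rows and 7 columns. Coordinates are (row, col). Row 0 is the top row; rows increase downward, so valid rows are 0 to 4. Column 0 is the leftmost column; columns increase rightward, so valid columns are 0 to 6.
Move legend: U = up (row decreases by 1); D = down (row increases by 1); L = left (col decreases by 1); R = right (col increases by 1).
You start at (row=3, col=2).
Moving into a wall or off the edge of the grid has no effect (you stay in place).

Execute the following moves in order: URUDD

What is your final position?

Start: (row=3, col=2)
  U (up): (row=3, col=2) -> (row=2, col=2)
  R (right): (row=2, col=2) -> (row=2, col=3)
  U (up): (row=2, col=3) -> (row=1, col=3)
  D (down): (row=1, col=3) -> (row=2, col=3)
  D (down): (row=2, col=3) -> (row=3, col=3)
Final: (row=3, col=3)

Answer: Final position: (row=3, col=3)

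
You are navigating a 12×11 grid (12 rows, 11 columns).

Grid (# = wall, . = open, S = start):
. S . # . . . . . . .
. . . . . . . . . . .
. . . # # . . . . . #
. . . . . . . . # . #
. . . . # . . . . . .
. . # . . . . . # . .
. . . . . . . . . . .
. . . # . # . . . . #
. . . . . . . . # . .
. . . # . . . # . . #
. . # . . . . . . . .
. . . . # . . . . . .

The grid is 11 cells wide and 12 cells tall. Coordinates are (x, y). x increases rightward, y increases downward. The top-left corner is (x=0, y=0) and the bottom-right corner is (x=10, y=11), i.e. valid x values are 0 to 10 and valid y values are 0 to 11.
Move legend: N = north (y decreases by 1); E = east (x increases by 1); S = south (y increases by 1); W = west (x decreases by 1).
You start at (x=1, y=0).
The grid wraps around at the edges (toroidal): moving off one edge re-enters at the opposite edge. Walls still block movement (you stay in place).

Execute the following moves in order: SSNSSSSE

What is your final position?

Start: (x=1, y=0)
  S (south): (x=1, y=0) -> (x=1, y=1)
  S (south): (x=1, y=1) -> (x=1, y=2)
  N (north): (x=1, y=2) -> (x=1, y=1)
  S (south): (x=1, y=1) -> (x=1, y=2)
  S (south): (x=1, y=2) -> (x=1, y=3)
  S (south): (x=1, y=3) -> (x=1, y=4)
  S (south): (x=1, y=4) -> (x=1, y=5)
  E (east): blocked, stay at (x=1, y=5)
Final: (x=1, y=5)

Answer: Final position: (x=1, y=5)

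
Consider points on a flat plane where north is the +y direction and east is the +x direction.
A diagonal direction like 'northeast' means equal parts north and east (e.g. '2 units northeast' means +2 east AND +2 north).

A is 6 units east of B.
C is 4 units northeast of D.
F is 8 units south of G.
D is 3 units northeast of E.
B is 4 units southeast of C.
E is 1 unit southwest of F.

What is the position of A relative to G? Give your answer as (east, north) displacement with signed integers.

Answer: A is at (east=16, north=-6) relative to G.

Derivation:
Place G at the origin (east=0, north=0).
  F is 8 units south of G: delta (east=+0, north=-8); F at (east=0, north=-8).
  E is 1 unit southwest of F: delta (east=-1, north=-1); E at (east=-1, north=-9).
  D is 3 units northeast of E: delta (east=+3, north=+3); D at (east=2, north=-6).
  C is 4 units northeast of D: delta (east=+4, north=+4); C at (east=6, north=-2).
  B is 4 units southeast of C: delta (east=+4, north=-4); B at (east=10, north=-6).
  A is 6 units east of B: delta (east=+6, north=+0); A at (east=16, north=-6).
Therefore A relative to G: (east=16, north=-6).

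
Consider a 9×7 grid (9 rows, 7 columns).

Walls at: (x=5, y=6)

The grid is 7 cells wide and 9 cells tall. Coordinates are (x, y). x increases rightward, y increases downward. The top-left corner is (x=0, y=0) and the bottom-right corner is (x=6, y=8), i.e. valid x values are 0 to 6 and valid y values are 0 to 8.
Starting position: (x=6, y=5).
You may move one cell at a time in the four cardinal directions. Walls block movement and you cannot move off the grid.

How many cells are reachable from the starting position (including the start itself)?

BFS flood-fill from (x=6, y=5):
  Distance 0: (x=6, y=5)
  Distance 1: (x=6, y=4), (x=5, y=5), (x=6, y=6)
  Distance 2: (x=6, y=3), (x=5, y=4), (x=4, y=5), (x=6, y=7)
  Distance 3: (x=6, y=2), (x=5, y=3), (x=4, y=4), (x=3, y=5), (x=4, y=6), (x=5, y=7), (x=6, y=8)
  Distance 4: (x=6, y=1), (x=5, y=2), (x=4, y=3), (x=3, y=4), (x=2, y=5), (x=3, y=6), (x=4, y=7), (x=5, y=8)
  Distance 5: (x=6, y=0), (x=5, y=1), (x=4, y=2), (x=3, y=3), (x=2, y=4), (x=1, y=5), (x=2, y=6), (x=3, y=7), (x=4, y=8)
  Distance 6: (x=5, y=0), (x=4, y=1), (x=3, y=2), (x=2, y=3), (x=1, y=4), (x=0, y=5), (x=1, y=6), (x=2, y=7), (x=3, y=8)
  Distance 7: (x=4, y=0), (x=3, y=1), (x=2, y=2), (x=1, y=3), (x=0, y=4), (x=0, y=6), (x=1, y=7), (x=2, y=8)
  Distance 8: (x=3, y=0), (x=2, y=1), (x=1, y=2), (x=0, y=3), (x=0, y=7), (x=1, y=8)
  Distance 9: (x=2, y=0), (x=1, y=1), (x=0, y=2), (x=0, y=8)
  Distance 10: (x=1, y=0), (x=0, y=1)
  Distance 11: (x=0, y=0)
Total reachable: 62 (grid has 62 open cells total)

Answer: Reachable cells: 62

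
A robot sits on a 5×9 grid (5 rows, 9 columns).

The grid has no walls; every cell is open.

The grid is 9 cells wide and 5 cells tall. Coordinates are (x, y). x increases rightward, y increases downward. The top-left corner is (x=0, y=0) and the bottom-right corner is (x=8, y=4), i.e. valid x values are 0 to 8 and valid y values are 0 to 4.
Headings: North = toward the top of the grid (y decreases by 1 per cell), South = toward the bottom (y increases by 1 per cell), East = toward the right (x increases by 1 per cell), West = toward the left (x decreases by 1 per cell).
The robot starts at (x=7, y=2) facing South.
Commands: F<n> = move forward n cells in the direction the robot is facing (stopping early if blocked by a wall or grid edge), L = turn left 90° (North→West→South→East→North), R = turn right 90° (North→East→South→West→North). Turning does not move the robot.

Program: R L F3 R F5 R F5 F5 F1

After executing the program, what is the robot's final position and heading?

Start: (x=7, y=2), facing South
  R: turn right, now facing West
  L: turn left, now facing South
  F3: move forward 2/3 (blocked), now at (x=7, y=4)
  R: turn right, now facing West
  F5: move forward 5, now at (x=2, y=4)
  R: turn right, now facing North
  F5: move forward 4/5 (blocked), now at (x=2, y=0)
  F5: move forward 0/5 (blocked), now at (x=2, y=0)
  F1: move forward 0/1 (blocked), now at (x=2, y=0)
Final: (x=2, y=0), facing North

Answer: Final position: (x=2, y=0), facing North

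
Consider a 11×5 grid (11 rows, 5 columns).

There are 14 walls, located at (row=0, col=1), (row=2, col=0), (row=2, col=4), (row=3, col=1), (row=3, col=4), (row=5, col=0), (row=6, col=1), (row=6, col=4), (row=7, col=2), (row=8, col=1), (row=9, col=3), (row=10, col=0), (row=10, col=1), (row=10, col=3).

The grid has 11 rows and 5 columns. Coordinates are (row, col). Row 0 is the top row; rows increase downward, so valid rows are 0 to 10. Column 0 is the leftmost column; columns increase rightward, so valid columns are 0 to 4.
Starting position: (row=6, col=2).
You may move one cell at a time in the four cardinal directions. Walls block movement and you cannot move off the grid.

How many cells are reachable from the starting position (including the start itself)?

BFS flood-fill from (row=6, col=2):
  Distance 0: (row=6, col=2)
  Distance 1: (row=5, col=2), (row=6, col=3)
  Distance 2: (row=4, col=2), (row=5, col=1), (row=5, col=3), (row=7, col=3)
  Distance 3: (row=3, col=2), (row=4, col=1), (row=4, col=3), (row=5, col=4), (row=7, col=4), (row=8, col=3)
  Distance 4: (row=2, col=2), (row=3, col=3), (row=4, col=0), (row=4, col=4), (row=8, col=2), (row=8, col=4)
  Distance 5: (row=1, col=2), (row=2, col=1), (row=2, col=3), (row=3, col=0), (row=9, col=2), (row=9, col=4)
  Distance 6: (row=0, col=2), (row=1, col=1), (row=1, col=3), (row=9, col=1), (row=10, col=2), (row=10, col=4)
  Distance 7: (row=0, col=3), (row=1, col=0), (row=1, col=4), (row=9, col=0)
  Distance 8: (row=0, col=0), (row=0, col=4), (row=8, col=0)
  Distance 9: (row=7, col=0)
  Distance 10: (row=6, col=0), (row=7, col=1)
Total reachable: 41 (grid has 41 open cells total)

Answer: Reachable cells: 41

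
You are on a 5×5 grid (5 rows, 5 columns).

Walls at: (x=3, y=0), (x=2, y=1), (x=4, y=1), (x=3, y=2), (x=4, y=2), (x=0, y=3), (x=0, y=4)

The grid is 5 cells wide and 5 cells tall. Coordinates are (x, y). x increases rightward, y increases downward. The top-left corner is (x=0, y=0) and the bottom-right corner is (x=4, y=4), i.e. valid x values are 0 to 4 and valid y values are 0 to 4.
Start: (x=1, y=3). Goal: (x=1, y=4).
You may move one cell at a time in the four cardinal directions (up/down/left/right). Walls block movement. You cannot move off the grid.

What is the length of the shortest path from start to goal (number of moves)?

Answer: Shortest path length: 1

Derivation:
BFS from (x=1, y=3) until reaching (x=1, y=4):
  Distance 0: (x=1, y=3)
  Distance 1: (x=1, y=2), (x=2, y=3), (x=1, y=4)  <- goal reached here
One shortest path (1 moves): (x=1, y=3) -> (x=1, y=4)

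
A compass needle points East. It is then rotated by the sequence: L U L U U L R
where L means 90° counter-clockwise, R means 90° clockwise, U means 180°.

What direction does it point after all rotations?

Answer: Final heading: East

Derivation:
Start: East
  L (left (90° counter-clockwise)) -> North
  U (U-turn (180°)) -> South
  L (left (90° counter-clockwise)) -> East
  U (U-turn (180°)) -> West
  U (U-turn (180°)) -> East
  L (left (90° counter-clockwise)) -> North
  R (right (90° clockwise)) -> East
Final: East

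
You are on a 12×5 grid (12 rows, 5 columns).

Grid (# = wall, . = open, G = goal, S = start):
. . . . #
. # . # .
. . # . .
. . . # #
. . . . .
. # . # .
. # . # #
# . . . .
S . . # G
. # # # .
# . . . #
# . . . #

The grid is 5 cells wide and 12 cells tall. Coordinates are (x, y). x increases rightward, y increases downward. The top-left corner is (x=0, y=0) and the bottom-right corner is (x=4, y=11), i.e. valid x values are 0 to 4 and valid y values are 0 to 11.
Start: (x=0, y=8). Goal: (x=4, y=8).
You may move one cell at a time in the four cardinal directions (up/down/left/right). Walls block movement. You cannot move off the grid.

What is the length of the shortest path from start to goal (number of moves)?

Answer: Shortest path length: 6

Derivation:
BFS from (x=0, y=8) until reaching (x=4, y=8):
  Distance 0: (x=0, y=8)
  Distance 1: (x=1, y=8), (x=0, y=9)
  Distance 2: (x=1, y=7), (x=2, y=8)
  Distance 3: (x=2, y=7)
  Distance 4: (x=2, y=6), (x=3, y=7)
  Distance 5: (x=2, y=5), (x=4, y=7)
  Distance 6: (x=2, y=4), (x=4, y=8)  <- goal reached here
One shortest path (6 moves): (x=0, y=8) -> (x=1, y=8) -> (x=2, y=8) -> (x=2, y=7) -> (x=3, y=7) -> (x=4, y=7) -> (x=4, y=8)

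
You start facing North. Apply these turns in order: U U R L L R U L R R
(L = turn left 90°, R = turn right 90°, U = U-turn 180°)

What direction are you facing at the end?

Start: North
  U (U-turn (180°)) -> South
  U (U-turn (180°)) -> North
  R (right (90° clockwise)) -> East
  L (left (90° counter-clockwise)) -> North
  L (left (90° counter-clockwise)) -> West
  R (right (90° clockwise)) -> North
  U (U-turn (180°)) -> South
  L (left (90° counter-clockwise)) -> East
  R (right (90° clockwise)) -> South
  R (right (90° clockwise)) -> West
Final: West

Answer: Final heading: West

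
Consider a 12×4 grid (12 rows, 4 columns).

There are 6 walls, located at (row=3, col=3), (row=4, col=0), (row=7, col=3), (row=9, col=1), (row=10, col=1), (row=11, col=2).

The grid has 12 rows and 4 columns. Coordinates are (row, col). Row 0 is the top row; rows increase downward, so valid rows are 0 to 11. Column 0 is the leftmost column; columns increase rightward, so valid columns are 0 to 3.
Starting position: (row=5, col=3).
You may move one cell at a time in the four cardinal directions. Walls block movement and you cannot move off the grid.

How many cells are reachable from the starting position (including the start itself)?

Answer: Reachable cells: 42

Derivation:
BFS flood-fill from (row=5, col=3):
  Distance 0: (row=5, col=3)
  Distance 1: (row=4, col=3), (row=5, col=2), (row=6, col=3)
  Distance 2: (row=4, col=2), (row=5, col=1), (row=6, col=2)
  Distance 3: (row=3, col=2), (row=4, col=1), (row=5, col=0), (row=6, col=1), (row=7, col=2)
  Distance 4: (row=2, col=2), (row=3, col=1), (row=6, col=0), (row=7, col=1), (row=8, col=2)
  Distance 5: (row=1, col=2), (row=2, col=1), (row=2, col=3), (row=3, col=0), (row=7, col=0), (row=8, col=1), (row=8, col=3), (row=9, col=2)
  Distance 6: (row=0, col=2), (row=1, col=1), (row=1, col=3), (row=2, col=0), (row=8, col=0), (row=9, col=3), (row=10, col=2)
  Distance 7: (row=0, col=1), (row=0, col=3), (row=1, col=0), (row=9, col=0), (row=10, col=3)
  Distance 8: (row=0, col=0), (row=10, col=0), (row=11, col=3)
  Distance 9: (row=11, col=0)
  Distance 10: (row=11, col=1)
Total reachable: 42 (grid has 42 open cells total)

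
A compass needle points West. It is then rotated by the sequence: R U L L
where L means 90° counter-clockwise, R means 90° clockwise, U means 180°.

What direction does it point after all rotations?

Start: West
  R (right (90° clockwise)) -> North
  U (U-turn (180°)) -> South
  L (left (90° counter-clockwise)) -> East
  L (left (90° counter-clockwise)) -> North
Final: North

Answer: Final heading: North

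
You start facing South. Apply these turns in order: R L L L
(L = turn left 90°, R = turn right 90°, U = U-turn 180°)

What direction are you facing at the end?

Start: South
  R (right (90° clockwise)) -> West
  L (left (90° counter-clockwise)) -> South
  L (left (90° counter-clockwise)) -> East
  L (left (90° counter-clockwise)) -> North
Final: North

Answer: Final heading: North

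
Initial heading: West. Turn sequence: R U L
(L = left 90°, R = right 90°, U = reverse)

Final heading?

Start: West
  R (right (90° clockwise)) -> North
  U (U-turn (180°)) -> South
  L (left (90° counter-clockwise)) -> East
Final: East

Answer: Final heading: East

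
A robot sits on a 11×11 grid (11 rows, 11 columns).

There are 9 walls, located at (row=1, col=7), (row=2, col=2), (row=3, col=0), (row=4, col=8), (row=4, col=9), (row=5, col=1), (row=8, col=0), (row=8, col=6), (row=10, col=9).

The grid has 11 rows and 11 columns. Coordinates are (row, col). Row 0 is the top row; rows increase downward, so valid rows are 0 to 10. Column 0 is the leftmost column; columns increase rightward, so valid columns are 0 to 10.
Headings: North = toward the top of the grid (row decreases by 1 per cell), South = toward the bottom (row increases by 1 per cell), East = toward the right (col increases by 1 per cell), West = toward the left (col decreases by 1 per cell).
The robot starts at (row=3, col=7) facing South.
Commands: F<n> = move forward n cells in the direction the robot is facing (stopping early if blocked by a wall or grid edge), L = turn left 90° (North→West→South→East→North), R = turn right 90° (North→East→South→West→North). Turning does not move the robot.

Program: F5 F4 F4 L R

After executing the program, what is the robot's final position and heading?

Start: (row=3, col=7), facing South
  F5: move forward 5, now at (row=8, col=7)
  F4: move forward 2/4 (blocked), now at (row=10, col=7)
  F4: move forward 0/4 (blocked), now at (row=10, col=7)
  L: turn left, now facing East
  R: turn right, now facing South
Final: (row=10, col=7), facing South

Answer: Final position: (row=10, col=7), facing South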